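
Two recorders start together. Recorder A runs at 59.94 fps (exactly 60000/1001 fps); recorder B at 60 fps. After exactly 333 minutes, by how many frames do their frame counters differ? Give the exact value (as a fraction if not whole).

1198800/1001 frames

333 min = 19980 s.
A emits 60000/1001 × 19980 = 1198800000/1001 frames; B emits 60 × 19980 = 1198800.
Difference = 1198800/1001 frames (≈ 1197.6024); B is ahead of A.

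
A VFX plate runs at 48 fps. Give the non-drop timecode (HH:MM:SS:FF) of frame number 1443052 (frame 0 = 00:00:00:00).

08:21:03:28

1443052 ÷ 48 = 30063 full seconds, remainder 28 frames.
30063 s = 8 h 21 min 3 s.
Timecode: 08:21:03:28.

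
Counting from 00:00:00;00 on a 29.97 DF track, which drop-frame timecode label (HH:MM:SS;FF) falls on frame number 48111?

00:26:45;09

Each 10-minute DF block holds 10 × 60 × 30 − 9 × 2 = 17982 frames. 48111 ÷ 17982 → 2 full blocks, remainder 12147.
Within the partial block the first minute is 1800 frames and each further minute 1798, so 6 further minute boundaries passed. Total skipped labels = 18 × 2 + 2 × 6 = 48.
Non-drop label index = 48111 + 48 = 48159; at 30 labels/s that is 00:26:45:09, i.e. DF 00:26:45;09.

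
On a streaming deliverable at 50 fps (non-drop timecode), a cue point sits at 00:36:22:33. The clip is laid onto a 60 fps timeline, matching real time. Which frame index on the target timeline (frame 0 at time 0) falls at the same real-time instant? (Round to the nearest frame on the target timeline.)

frame 130960

Source frame index: (0×3600 + 36×60 + 22) × 50 + 33 = 109133.
Real time: 109133 / (50) = 109133/50 s.
Target frame: (109133/50) × (60) = 654798/5 ≈ 130959.600 → 130960.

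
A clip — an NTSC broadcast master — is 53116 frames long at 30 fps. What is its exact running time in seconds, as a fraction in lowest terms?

26558/15 seconds

Running time = 53116 ÷ (30) = 53116 × 1/30 = 26558/15 s.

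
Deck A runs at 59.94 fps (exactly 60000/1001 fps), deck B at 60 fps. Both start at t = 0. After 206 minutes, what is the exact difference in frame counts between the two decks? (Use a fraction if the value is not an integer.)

741600/1001 frames

206 min = 12360 s.
A emits 60000/1001 × 12360 = 741600000/1001 frames; B emits 60 × 12360 = 741600.
Difference = 741600/1001 frames (≈ 740.8591); B is ahead of A.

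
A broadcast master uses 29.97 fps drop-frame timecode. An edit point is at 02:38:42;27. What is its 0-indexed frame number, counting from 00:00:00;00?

As if non-drop at 30 labels/s: (2 × 3600 + 38 × 60 + 42) × 30 + 27 = 285687.
Minute boundaries passed: 158; those not divisible by 10: 158 − 15 = 143; dropped labels = 2 × 143 = 286.
Actual frame index = 285687 − 286 = 285401.

285401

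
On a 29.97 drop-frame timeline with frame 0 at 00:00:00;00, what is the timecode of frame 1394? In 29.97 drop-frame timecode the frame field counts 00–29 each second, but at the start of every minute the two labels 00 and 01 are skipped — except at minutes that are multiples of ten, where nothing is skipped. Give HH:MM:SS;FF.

Ten DF minutes hold 17982 frames, so frame 1394 lies in block 0 (frames 0–17981) with 1394 frames into that block.
The block's first minute is 1800 frames and the rest 1798 each; 1394 frames reaches minute 0, so 0 × 18 + 0 × 2 = 0 labels have been skipped so far.
Adding those back, label number 1394 + 0 = 1394 at 30 labels/s is 46 s + 14 f = 0 h 0 min 46 s frame 14, i.e. 00:00:46;14.

00:00:46;14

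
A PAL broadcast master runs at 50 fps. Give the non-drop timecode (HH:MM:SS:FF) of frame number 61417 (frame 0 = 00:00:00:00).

61417 ÷ 50 = 1228 full seconds, remainder 17 frames.
1228 s = 0 h 20 min 28 s.
Timecode: 00:20:28:17.

00:20:28:17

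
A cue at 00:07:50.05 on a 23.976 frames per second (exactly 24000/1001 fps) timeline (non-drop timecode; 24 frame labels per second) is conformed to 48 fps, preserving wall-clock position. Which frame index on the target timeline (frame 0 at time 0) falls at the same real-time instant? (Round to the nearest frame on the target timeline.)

Source frame index: (0×3600 + 7×60 + 50) × 24 + 5 = 11285.
Real time: 11285 / (24000/1001) = 2259257/4800 s.
Target frame: (2259257/4800) × (48) = 2259257/100 ≈ 22592.570 → 22593.

frame 22593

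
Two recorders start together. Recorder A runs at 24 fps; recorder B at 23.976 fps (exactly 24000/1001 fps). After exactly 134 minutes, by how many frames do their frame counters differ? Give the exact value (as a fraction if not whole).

192960/1001 frames

134 min = 8040 s.
A emits 24 × 8040 = 192960 frames; B emits 24000/1001 × 8040 = 192960000/1001.
Difference = 192960/1001 frames (≈ 192.7672); B is behind A.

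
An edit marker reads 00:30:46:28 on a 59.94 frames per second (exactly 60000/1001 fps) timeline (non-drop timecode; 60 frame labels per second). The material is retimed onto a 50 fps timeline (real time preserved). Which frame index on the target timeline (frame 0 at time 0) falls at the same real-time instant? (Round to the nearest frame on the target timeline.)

frame 92416

Source frame index: (0×3600 + 30×60 + 46) × 60 + 28 = 110788.
Real time: 110788 / (60000/1001) = 27724697/15000 s.
Target frame: (27724697/15000) × (50) = 27724697/300 ≈ 92415.657 → 92416.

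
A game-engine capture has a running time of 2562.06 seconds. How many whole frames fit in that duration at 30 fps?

76861 frames

Frames = 2562.06 × 30 = 384309/5 ≈ 76861.8000.
Complete frames: 76861.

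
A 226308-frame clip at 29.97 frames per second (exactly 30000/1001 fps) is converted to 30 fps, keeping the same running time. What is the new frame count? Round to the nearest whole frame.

226534 frames

Frames at target rate = 226308 × (30) / (30000/1001) = 56633577/250 ≈ 226534.308.
Nearest whole frame: 226534.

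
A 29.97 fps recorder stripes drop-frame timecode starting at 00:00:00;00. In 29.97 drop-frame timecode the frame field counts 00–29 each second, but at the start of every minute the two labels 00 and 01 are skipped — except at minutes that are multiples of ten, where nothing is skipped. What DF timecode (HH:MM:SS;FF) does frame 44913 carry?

00:24:58;17

Ten DF minutes hold 17982 frames, so frame 44913 lies in block 2 (frames 35964–53945) with 8949 frames into that block.
The block's first minute is 1800 frames and the rest 1798 each; 8949 frames reaches minute 4, so 2 × 18 + 4 × 2 = 44 labels have been skipped so far.
Adding those back, label number 44913 + 44 = 44957 at 30 labels/s is 1498 s + 17 f = 0 h 24 min 58 s frame 17, i.e. 00:24:58;17.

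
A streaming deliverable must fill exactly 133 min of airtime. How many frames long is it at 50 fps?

133 min = 7980 s.
Frames = 7980 × 50 = 399000.

399000 frames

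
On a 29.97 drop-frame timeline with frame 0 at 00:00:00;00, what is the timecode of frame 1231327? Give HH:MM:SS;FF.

Each 10-minute DF block holds 10 × 60 × 30 − 9 × 2 = 17982 frames. 1231327 ÷ 17982 → 68 full blocks, remainder 8551.
Within the partial block the first minute is 1800 frames and each further minute 1798, so 4 further minute boundaries passed. Total skipped labels = 18 × 68 + 2 × 4 = 1232.
Non-drop label index = 1231327 + 1232 = 1232559; at 30 labels/s that is 11:24:45:09, i.e. DF 11:24:45;09.

11:24:45;09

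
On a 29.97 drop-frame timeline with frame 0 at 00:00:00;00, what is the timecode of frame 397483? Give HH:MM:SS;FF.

03:41:02;21

Each 10-minute DF block holds 10 × 60 × 30 − 9 × 2 = 17982 frames. 397483 ÷ 17982 → 22 full blocks, remainder 1879.
Within the partial block the first minute is 1800 frames and each further minute 1798, so 1 further minute boundary passed. Total skipped labels = 18 × 22 + 2 × 1 = 398.
Non-drop label index = 397483 + 398 = 397881; at 30 labels/s that is 03:41:02:21, i.e. DF 03:41:02;21.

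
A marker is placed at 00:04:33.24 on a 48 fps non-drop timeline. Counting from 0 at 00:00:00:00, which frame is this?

Total seconds to the label: (0 × 3600 + 4 × 60 + 33) = 273.
Frame index = 273 × 48 + 24 = 13128.

13128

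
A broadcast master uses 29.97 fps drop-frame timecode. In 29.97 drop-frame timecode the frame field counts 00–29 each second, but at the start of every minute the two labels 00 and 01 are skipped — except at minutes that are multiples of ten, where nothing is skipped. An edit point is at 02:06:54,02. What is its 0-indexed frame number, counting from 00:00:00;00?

228194

As if non-drop at 30 labels/s: (2 × 3600 + 6 × 60 + 54) × 30 + 2 = 228422.
Minute boundaries passed: 126; those not divisible by 10: 126 − 12 = 114; dropped labels = 2 × 114 = 228.
Actual frame index = 228422 − 228 = 228194.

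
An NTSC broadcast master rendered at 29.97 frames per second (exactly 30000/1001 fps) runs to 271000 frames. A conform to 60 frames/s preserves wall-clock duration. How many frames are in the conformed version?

542542 frames

Target frames = source frames × (target rate / source rate) = 271000 × (60)/(30000/1001) = 271000 × 1001/500 = 542542.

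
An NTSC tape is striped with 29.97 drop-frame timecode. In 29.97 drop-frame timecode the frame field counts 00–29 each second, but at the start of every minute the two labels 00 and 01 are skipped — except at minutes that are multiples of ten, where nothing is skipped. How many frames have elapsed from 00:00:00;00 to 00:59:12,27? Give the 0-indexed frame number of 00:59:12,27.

106479

As if non-drop at 30 labels/s: (0 × 3600 + 59 × 60 + 12) × 30 + 27 = 106587.
Minute boundaries passed: 59; those not divisible by 10: 59 − 5 = 54; dropped labels = 2 × 54 = 108.
Actual frame index = 106587 − 108 = 106479.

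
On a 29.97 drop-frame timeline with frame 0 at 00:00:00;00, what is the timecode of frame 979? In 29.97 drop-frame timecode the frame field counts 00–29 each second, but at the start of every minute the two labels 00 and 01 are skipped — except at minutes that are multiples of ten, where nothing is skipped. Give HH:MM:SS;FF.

00:00:32;19

Each 10-minute DF block holds 10 × 60 × 30 − 9 × 2 = 17982 frames. 979 ÷ 17982 → 0 full blocks, remainder 979.
Within the partial block the first minute is 1800 frames and each further minute 1798, so 0 further minute boundaries passed. Total skipped labels = 18 × 0 + 2 × 0 = 0.
Non-drop label index = 979 + 0 = 979; at 30 labels/s that is 00:00:32:19, i.e. DF 00:00:32;19.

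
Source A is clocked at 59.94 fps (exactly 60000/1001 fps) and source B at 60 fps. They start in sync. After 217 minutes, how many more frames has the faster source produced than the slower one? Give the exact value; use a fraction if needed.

217 min = 13020 s.
A emits 60000/1001 × 13020 = 111600000/143 frames; B emits 60 × 13020 = 781200.
Difference = 111600/143 frames (≈ 780.4196); B is ahead of A.

111600/143 frames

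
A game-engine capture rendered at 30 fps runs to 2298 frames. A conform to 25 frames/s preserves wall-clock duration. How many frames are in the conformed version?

1915 frames

Target frames = source frames × (target rate / source rate) = 2298 × (25)/(30) = 2298 × 5/6 = 1915.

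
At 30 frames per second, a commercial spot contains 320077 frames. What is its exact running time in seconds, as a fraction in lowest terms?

Running time = 320077 ÷ (30) = 320077 × 1/30 = 320077/30 s.

320077/30 seconds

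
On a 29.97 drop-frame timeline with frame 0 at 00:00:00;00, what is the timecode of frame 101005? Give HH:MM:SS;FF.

00:56:10;07

Each 10-minute DF block holds 10 × 60 × 30 − 9 × 2 = 17982 frames. 101005 ÷ 17982 → 5 full blocks, remainder 11095.
Within the partial block the first minute is 1800 frames and each further minute 1798, so 6 further minute boundaries passed. Total skipped labels = 18 × 5 + 2 × 6 = 102.
Non-drop label index = 101005 + 102 = 101107; at 30 labels/s that is 00:56:10:07, i.e. DF 00:56:10;07.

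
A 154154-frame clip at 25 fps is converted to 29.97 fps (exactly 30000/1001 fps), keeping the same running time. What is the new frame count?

184800 frames

Target frames = source frames × (target rate / source rate) = 154154 × (30000/1001)/(25) = 154154 × 1200/1001 = 184800.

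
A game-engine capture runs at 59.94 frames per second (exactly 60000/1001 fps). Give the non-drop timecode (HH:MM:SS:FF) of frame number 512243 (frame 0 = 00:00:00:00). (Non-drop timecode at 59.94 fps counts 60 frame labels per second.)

512243 ÷ 60 = 8537 full seconds, remainder 23 frames.
8537 s = 2 h 22 min 17 s.
Timecode: 02:22:17:23.

02:22:17:23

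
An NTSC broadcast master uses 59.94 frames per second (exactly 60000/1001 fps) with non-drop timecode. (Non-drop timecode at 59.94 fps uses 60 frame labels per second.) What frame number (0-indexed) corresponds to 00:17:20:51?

62451

Total seconds to the label: (0 × 3600 + 17 × 60 + 20) = 1040.
Frame index = 1040 × 60 + 51 = 62451.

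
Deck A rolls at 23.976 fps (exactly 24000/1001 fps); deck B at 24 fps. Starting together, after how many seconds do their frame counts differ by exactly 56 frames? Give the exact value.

The gap grows by |24 − 24000/1001| = 24/1001 frames per second.
Time for a 56-frame gap: 56 ÷ (24/1001) = 7007/3 s.

7007/3 seconds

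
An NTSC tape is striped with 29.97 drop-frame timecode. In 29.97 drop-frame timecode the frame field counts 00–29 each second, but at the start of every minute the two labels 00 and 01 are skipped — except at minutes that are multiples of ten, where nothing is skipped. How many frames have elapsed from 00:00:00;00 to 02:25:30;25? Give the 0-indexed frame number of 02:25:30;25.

Complete 10-minute blocks: 14, each 17982 frames → 251748.
Remaining 5 whole minutes in the current block: 1800 + 4 × 1798 = 8992 frames.
Within the current minute: 30 × 30 + 25 − 2 = 923 (labels ;00/;01 skipped at this minute). Total = 251748 + 8992 + 923 = 261663.

261663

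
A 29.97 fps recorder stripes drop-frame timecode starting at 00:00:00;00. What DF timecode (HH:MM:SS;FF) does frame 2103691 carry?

19:29:53;07

Each 10-minute DF block holds 10 × 60 × 30 − 9 × 2 = 17982 frames. 2103691 ÷ 17982 → 116 full blocks, remainder 17779.
Within the partial block the first minute is 1800 frames and each further minute 1798, so 9 further minute boundaries passed. Total skipped labels = 18 × 116 + 2 × 9 = 2106.
Non-drop label index = 2103691 + 2106 = 2105797; at 30 labels/s that is 19:29:53:07, i.e. DF 19:29:53;07.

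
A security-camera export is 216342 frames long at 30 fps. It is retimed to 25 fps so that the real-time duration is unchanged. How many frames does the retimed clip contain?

180285 frames

Frames at target rate = 216342 × (25) / (30) = 180285.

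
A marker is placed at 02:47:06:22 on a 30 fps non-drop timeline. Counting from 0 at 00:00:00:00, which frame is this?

300802

Total seconds to the label: (2 × 3600 + 47 × 60 + 6) = 10026.
Frame index = 10026 × 30 + 22 = 300802.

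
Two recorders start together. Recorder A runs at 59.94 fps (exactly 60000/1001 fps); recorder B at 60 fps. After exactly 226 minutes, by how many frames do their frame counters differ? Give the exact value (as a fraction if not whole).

226 min = 13560 s.
A emits 60000/1001 × 13560 = 813600000/1001 frames; B emits 60 × 13560 = 813600.
Difference = 813600/1001 frames (≈ 812.7872); B is ahead of A.

813600/1001 frames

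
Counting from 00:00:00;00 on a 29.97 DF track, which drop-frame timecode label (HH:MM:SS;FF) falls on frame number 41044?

00:22:49;14

Each 10-minute DF block holds 10 × 60 × 30 − 9 × 2 = 17982 frames. 41044 ÷ 17982 → 2 full blocks, remainder 5080.
Within the partial block the first minute is 1800 frames and each further minute 1798, so 2 further minute boundaries passed. Total skipped labels = 18 × 2 + 2 × 2 = 40.
Non-drop label index = 41044 + 40 = 41084; at 30 labels/s that is 00:22:49:14, i.e. DF 00:22:49;14.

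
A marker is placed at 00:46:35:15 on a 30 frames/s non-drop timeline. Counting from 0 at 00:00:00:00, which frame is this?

Total seconds to the label: (0 × 3600 + 46 × 60 + 35) = 2795.
Frame index = 2795 × 30 + 15 = 83865.

83865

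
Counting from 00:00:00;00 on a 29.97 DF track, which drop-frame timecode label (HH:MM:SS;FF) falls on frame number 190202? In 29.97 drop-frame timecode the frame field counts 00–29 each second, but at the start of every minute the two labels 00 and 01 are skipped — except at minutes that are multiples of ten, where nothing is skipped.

01:45:46;12

Each 10-minute DF block holds 10 × 60 × 30 − 9 × 2 = 17982 frames. 190202 ÷ 17982 → 10 full blocks, remainder 10382.
Within the partial block the first minute is 1800 frames and each further minute 1798, so 5 further minute boundaries passed. Total skipped labels = 18 × 10 + 2 × 5 = 190.
Non-drop label index = 190202 + 190 = 190392; at 30 labels/s that is 01:45:46:12, i.e. DF 01:45:46;12.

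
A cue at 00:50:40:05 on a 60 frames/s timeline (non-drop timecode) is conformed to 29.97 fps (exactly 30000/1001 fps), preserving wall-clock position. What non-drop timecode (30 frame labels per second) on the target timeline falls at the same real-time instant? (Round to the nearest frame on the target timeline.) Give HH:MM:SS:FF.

00:50:37:01

Source frame index: (0×3600 + 50×60 + 40) × 60 + 5 = 182405.
Real time: 182405 / (60) = 36481/12 s.
Target frame: (36481/12) × (30000/1001) = 91202500/1001 ≈ 91111.389 → 91111.
At 30 labels/s: frame 91111 → 00:50:37:01.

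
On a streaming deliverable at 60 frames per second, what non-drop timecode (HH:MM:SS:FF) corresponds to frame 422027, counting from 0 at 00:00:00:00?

422027 ÷ 60 = 7033 full seconds, remainder 47 frames.
7033 s = 1 h 57 min 13 s.
Timecode: 01:57:13:47.

01:57:13:47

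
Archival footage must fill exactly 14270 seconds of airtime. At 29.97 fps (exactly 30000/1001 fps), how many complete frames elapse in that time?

427672 frames

Frames = 14270 × 30000/1001 = 428100000/1001 ≈ 427672.3277.
Complete frames: 427672.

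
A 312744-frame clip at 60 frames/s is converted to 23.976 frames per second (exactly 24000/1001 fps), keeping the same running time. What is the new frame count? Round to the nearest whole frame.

124973 frames

Frames at target rate = 312744 × (24000/1001) / (60) = 125097600/1001 ≈ 124972.627.
Nearest whole frame: 124973.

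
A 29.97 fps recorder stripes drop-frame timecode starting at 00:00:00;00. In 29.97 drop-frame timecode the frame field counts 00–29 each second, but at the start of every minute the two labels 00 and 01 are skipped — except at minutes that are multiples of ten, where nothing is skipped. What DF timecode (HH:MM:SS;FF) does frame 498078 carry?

Each 10-minute DF block holds 10 × 60 × 30 − 9 × 2 = 17982 frames. 498078 ÷ 17982 → 27 full blocks, remainder 12564.
Within the partial block the first minute is 1800 frames and each further minute 1798, so 6 further minute boundaries passed. Total skipped labels = 18 × 27 + 2 × 6 = 498.
Non-drop label index = 498078 + 498 = 498576; at 30 labels/s that is 04:36:59:06, i.e. DF 04:36:59;06.

04:36:59;06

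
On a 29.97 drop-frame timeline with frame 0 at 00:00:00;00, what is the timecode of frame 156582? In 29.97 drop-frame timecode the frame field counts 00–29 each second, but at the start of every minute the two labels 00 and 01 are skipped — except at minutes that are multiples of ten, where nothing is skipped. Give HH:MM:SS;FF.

Each 10-minute DF block holds 10 × 60 × 30 − 9 × 2 = 17982 frames. 156582 ÷ 17982 → 8 full blocks, remainder 12726.
Within the partial block the first minute is 1800 frames and each further minute 1798, so 7 further minute boundaries passed. Total skipped labels = 18 × 8 + 2 × 7 = 158.
Non-drop label index = 156582 + 158 = 156740; at 30 labels/s that is 01:27:04:20, i.e. DF 01:27:04;20.

01:27:04;20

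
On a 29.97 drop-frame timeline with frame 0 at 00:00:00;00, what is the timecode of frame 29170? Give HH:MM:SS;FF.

00:16:13;10

Each 10-minute DF block holds 10 × 60 × 30 − 9 × 2 = 17982 frames. 29170 ÷ 17982 → 1 full block, remainder 11188.
Within the partial block the first minute is 1800 frames and each further minute 1798, so 6 further minute boundaries passed. Total skipped labels = 18 × 1 + 2 × 6 = 30.
Non-drop label index = 29170 + 30 = 29200; at 30 labels/s that is 00:16:13:10, i.e. DF 00:16:13;10.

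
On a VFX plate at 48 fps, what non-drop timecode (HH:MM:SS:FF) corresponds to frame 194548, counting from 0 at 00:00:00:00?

01:07:33:04

194548 ÷ 48 = 4053 full seconds, remainder 4 frames.
4053 s = 1 h 7 min 33 s.
Timecode: 01:07:33:04.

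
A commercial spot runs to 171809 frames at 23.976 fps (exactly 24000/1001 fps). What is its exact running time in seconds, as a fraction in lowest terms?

171980809/24000 seconds

Running time = 171809 ÷ (24000/1001) = 171809 × 1001/24000 = 171980809/24000 s.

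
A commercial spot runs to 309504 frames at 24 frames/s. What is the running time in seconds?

12896 seconds

Running time = 309504 / (24) = 12896 s.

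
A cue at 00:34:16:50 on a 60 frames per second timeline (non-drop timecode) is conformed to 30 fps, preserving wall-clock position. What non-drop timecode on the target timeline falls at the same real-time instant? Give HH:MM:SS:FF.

Source frame index: (0×3600 + 34×60 + 16) × 60 + 50 = 123410.
Real time: 123410 / (60) = 12341/6 s.
Target frame: (12341/6) × (30) = 61705.
At 30 labels/s: frame 61705 → 00:34:16:25.

00:34:16:25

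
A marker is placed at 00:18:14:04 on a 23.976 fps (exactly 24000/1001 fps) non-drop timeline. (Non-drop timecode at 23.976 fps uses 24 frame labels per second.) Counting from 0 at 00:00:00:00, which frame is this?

Total seconds to the label: (0 × 3600 + 18 × 60 + 14) = 1094.
Frame index = 1094 × 24 + 4 = 26260.

26260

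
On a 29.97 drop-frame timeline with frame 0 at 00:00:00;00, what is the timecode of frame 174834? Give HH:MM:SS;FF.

Ten DF minutes hold 17982 frames, so frame 174834 lies in block 9 (frames 161838–179819) with 12996 frames into that block.
The block's first minute is 1800 frames and the rest 1798 each; 12996 frames reaches minute 7, so 9 × 18 + 7 × 2 = 176 labels have been skipped so far.
Adding those back, label number 174834 + 176 = 175010 at 30 labels/s is 5833 s + 20 f = 1 h 37 min 13 s frame 20, i.e. 01:37:13;20.

01:37:13;20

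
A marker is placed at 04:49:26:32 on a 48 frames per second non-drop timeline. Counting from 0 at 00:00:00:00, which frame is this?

Total seconds to the label: (4 × 3600 + 49 × 60 + 26) = 17366.
Frame index = 17366 × 48 + 32 = 833600.

frame 833600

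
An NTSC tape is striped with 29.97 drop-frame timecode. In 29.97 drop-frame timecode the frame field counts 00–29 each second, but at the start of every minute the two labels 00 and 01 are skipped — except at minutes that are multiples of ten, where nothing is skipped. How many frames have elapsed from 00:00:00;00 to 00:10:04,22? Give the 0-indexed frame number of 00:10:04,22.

As if non-drop at 30 labels/s: (0 × 3600 + 10 × 60 + 4) × 30 + 22 = 18142.
Minute boundaries passed: 10; those not divisible by 10: 10 − 1 = 9; dropped labels = 2 × 9 = 18.
Actual frame index = 18142 − 18 = 18124.

18124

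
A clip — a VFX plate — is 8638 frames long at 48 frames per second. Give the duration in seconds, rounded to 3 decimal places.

Running time = 8638 × 1/48 = 4319/24 s ≈ 179.958 s.

179.958 seconds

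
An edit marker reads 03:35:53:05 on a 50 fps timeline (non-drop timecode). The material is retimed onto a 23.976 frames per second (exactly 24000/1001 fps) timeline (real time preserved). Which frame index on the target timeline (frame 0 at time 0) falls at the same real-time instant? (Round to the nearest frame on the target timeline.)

frame 310564

Source frame index: (3×3600 + 35×60 + 53) × 50 + 5 = 647655.
Real time: 647655 / (50) = 129531/10 s.
Target frame: (129531/10) × (24000/1001) = 310874400/1001 ≈ 310563.836 → 310564.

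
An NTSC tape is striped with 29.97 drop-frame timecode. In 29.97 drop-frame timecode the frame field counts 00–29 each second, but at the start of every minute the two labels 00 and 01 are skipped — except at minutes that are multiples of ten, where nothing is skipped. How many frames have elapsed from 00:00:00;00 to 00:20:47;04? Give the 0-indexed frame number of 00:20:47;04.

37378

Complete 10-minute blocks: 2, each 17982 frames → 35964.
Remaining 0 whole minutes in the current block: 0 frames.
Within the current minute: 47 × 30 + 4 = 1414. Total = 35964 + 0 + 1414 = 37378.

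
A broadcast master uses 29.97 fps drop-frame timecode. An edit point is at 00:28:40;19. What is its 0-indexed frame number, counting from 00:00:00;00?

As if non-drop at 30 labels/s: (0 × 3600 + 28 × 60 + 40) × 30 + 19 = 51619.
Minute boundaries passed: 28; those not divisible by 10: 28 − 2 = 26; dropped labels = 2 × 26 = 52.
Actual frame index = 51619 − 52 = 51567.

51567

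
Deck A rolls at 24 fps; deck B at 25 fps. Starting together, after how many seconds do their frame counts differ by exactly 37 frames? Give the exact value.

37 seconds

The gap grows by |25 − 24| = 1 frame per second.
Time for a 37-frame gap: 37 ÷ (1) = 37 s.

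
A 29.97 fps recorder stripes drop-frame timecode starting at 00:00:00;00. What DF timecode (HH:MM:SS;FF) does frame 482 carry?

Each 10-minute DF block holds 10 × 60 × 30 − 9 × 2 = 17982 frames. 482 ÷ 17982 → 0 full blocks, remainder 482.
Within the partial block the first minute is 1800 frames and each further minute 1798, so 0 further minute boundaries passed. Total skipped labels = 18 × 0 + 2 × 0 = 0.
Non-drop label index = 482 + 0 = 482; at 30 labels/s that is 00:00:16:02, i.e. DF 00:00:16;02.

00:00:16;02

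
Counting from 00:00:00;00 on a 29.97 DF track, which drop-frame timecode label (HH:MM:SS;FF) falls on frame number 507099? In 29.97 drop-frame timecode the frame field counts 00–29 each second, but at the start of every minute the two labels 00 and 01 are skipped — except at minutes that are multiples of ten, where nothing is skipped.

04:42:00;07

Ten DF minutes hold 17982 frames, so frame 507099 lies in block 28 (frames 503496–521477) with 3603 frames into that block.
The block's first minute is 1800 frames and the rest 1798 each; 3603 frames reaches minute 2, so 28 × 18 + 2 × 2 = 508 labels have been skipped so far.
Adding those back, label number 507099 + 508 = 507607 at 30 labels/s is 16920 s + 7 f = 4 h 42 min 0 s frame 7, i.e. 04:42:00;07.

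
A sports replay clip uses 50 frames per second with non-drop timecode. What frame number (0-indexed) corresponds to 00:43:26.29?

Total seconds to the label: (0 × 3600 + 43 × 60 + 26) = 2606.
Frame index = 2606 × 50 + 29 = 130329.

frame 130329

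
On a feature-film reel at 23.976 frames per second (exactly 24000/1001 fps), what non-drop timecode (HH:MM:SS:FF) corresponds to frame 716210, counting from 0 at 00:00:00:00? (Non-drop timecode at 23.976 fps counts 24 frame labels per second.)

716210 ÷ 24 = 29842 full seconds, remainder 2 frames.
29842 s = 8 h 17 min 22 s.
Timecode: 08:17:22:02.

08:17:22:02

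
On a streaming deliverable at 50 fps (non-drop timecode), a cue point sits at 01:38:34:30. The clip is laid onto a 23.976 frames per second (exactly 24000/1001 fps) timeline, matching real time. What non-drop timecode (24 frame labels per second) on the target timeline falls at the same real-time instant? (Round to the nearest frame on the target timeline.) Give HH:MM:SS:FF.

01:38:28:17

Source frame index: (1×3600 + 38×60 + 34) × 50 + 30 = 295730.
Real time: 295730 / (50) = 29573/5 s.
Target frame: (29573/5) × (24000/1001) = 141950400/1001 ≈ 141808.591 → 141809.
At 24 labels/s: frame 141809 → 01:38:28:17.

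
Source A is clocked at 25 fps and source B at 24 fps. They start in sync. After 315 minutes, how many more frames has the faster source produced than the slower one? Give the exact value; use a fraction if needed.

315 min = 18900 s.
A emits 25 × 18900 = 472500 frames; B emits 24 × 18900 = 453600.
Difference = 18900 frames; B is behind A.

18900 frames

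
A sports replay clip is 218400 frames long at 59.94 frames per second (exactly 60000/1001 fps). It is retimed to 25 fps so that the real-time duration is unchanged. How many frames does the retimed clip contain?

91091 frames

Target frames = source frames × (target rate / source rate) = 218400 × (25)/(60000/1001) = 218400 × 1001/2400 = 91091.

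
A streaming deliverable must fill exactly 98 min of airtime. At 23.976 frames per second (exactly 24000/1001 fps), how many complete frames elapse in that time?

98 min = 5880 s.
Frames = 5880 × 24000/1001 = 20160000/143 ≈ 140979.0210.
Complete frames: 140979.

140979 frames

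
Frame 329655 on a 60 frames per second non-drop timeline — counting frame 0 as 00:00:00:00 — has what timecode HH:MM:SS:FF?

329655 ÷ 60 = 5494 full seconds, remainder 15 frames.
5494 s = 1 h 31 min 34 s.
Timecode: 01:31:34:15.

01:31:34:15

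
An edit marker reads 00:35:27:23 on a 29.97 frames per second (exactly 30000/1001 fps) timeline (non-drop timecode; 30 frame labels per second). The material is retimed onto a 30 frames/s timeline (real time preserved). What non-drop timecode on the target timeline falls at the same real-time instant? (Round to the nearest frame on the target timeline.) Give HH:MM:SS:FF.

00:35:29:27

Source frame index: (0×3600 + 35×60 + 27) × 30 + 23 = 63833.
Real time: 63833 / (30000/1001) = 63896833/30000 s.
Target frame: (63896833/30000) × (30) = 63896833/1000 ≈ 63896.833 → 63897.
At 30 labels/s: frame 63897 → 00:35:29:27.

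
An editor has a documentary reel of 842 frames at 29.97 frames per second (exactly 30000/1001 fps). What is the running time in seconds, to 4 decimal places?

Running time = 842 × 1001/30000 = 421421/15000 s ≈ 28.0947 s.

28.0947 seconds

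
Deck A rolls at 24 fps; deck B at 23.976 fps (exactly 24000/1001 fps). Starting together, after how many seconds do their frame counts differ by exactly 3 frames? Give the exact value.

The gap grows by |24000/1001 − 24| = 24/1001 frames per second.
Time for a 3-frame gap: 3 ÷ (24/1001) = 125.125 s.

125.125 seconds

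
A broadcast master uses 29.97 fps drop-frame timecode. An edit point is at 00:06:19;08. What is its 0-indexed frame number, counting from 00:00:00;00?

As if non-drop at 30 labels/s: (0 × 3600 + 6 × 60 + 19) × 30 + 8 = 11378.
Minute boundaries passed: 6; those not divisible by 10: 6 − 0 = 6; dropped labels = 2 × 6 = 12.
Actual frame index = 11378 − 12 = 11366.

11366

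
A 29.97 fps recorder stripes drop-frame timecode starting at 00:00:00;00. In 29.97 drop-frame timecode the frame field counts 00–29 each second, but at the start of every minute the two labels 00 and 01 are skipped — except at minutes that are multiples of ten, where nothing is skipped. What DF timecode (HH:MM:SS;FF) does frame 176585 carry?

Ten DF minutes hold 17982 frames, so frame 176585 lies in block 9 (frames 161838–179819) with 14747 frames into that block.
The block's first minute is 1800 frames and the rest 1798 each; 14747 frames reaches minute 8, so 9 × 18 + 8 × 2 = 178 labels have been skipped so far.
Adding those back, label number 176585 + 178 = 176763 at 30 labels/s is 5892 s + 3 f = 1 h 38 min 12 s frame 3, i.e. 01:38:12;03.

01:38:12;03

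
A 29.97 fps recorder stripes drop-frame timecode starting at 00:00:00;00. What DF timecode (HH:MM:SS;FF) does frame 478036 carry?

04:25:50;14

Ten DF minutes hold 17982 frames, so frame 478036 lies in block 26 (frames 467532–485513) with 10504 frames into that block.
The block's first minute is 1800 frames and the rest 1798 each; 10504 frames reaches minute 5, so 26 × 18 + 5 × 2 = 478 labels have been skipped so far.
Adding those back, label number 478036 + 478 = 478514 at 30 labels/s is 15950 s + 14 f = 4 h 25 min 50 s frame 14, i.e. 04:25:50;14.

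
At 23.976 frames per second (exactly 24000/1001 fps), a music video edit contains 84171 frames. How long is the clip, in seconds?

Running time = 84171 / (24000/1001) = 3510.632125 s.

3510.632125 seconds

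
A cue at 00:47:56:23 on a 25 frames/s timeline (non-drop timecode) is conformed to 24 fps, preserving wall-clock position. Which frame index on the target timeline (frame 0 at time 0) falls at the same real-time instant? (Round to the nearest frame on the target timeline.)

frame 69046

Source frame index: (0×3600 + 47×60 + 56) × 25 + 23 = 71923.
Real time: 71923 / (25) = 71923/25 s.
Target frame: (71923/25) × (24) = 1726152/25 ≈ 69046.080 → 69046.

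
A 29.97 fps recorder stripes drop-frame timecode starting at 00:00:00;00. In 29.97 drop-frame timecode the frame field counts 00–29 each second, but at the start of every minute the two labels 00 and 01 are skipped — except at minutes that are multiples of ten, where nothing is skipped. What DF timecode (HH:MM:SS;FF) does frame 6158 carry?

00:03:25;14

Ten DF minutes hold 17982 frames, so frame 6158 lies in block 0 (frames 0–17981) with 6158 frames into that block.
The block's first minute is 1800 frames and the rest 1798 each; 6158 frames reaches minute 3, so 0 × 18 + 3 × 2 = 6 labels have been skipped so far.
Adding those back, label number 6158 + 6 = 6164 at 30 labels/s is 205 s + 14 f = 0 h 3 min 25 s frame 14, i.e. 00:03:25;14.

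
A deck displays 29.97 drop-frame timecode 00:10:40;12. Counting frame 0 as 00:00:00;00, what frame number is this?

As if non-drop at 30 labels/s: (0 × 3600 + 10 × 60 + 40) × 30 + 12 = 19212.
Minute boundaries passed: 10; those not divisible by 10: 10 − 1 = 9; dropped labels = 2 × 9 = 18.
Actual frame index = 19212 − 18 = 19194.

19194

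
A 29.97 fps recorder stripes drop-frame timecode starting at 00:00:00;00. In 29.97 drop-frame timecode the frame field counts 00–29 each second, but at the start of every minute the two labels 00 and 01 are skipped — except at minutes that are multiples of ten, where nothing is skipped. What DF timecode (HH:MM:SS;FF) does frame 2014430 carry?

18:40:14;26

Ten DF minutes hold 17982 frames, so frame 2014430 lies in block 112 (frames 2013984–2031965) with 446 frames into that block.
The block's first minute is 1800 frames and the rest 1798 each; 446 frames reaches minute 0, so 112 × 18 + 0 × 2 = 2016 labels have been skipped so far.
Adding those back, label number 2014430 + 2016 = 2016446 at 30 labels/s is 67214 s + 26 f = 18 h 40 min 14 s frame 26, i.e. 18:40:14;26.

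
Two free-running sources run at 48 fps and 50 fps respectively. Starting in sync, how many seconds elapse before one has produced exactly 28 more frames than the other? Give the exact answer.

The gap grows by |50 − 48| = 2 frames per second.
Time for a 28-frame gap: 28 ÷ (2) = 14 s.

14 seconds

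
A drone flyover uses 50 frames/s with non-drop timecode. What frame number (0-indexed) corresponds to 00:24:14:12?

Total seconds to the label: (0 × 3600 + 24 × 60 + 14) = 1454.
Frame index = 1454 × 50 + 12 = 72712.

frame 72712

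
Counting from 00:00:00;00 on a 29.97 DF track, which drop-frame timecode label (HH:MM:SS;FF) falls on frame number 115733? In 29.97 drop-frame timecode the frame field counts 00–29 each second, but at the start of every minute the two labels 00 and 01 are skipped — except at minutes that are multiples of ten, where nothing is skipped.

Each 10-minute DF block holds 10 × 60 × 30 − 9 × 2 = 17982 frames. 115733 ÷ 17982 → 6 full blocks, remainder 7841.
Within the partial block the first minute is 1800 frames and each further minute 1798, so 4 further minute boundaries passed. Total skipped labels = 18 × 6 + 2 × 4 = 116.
Non-drop label index = 115733 + 116 = 115849; at 30 labels/s that is 01:04:21:19, i.e. DF 01:04:21;19.

01:04:21;19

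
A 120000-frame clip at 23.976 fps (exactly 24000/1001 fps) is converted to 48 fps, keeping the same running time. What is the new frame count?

Target frames = source frames × (target rate / source rate) = 120000 × (48)/(24000/1001) = 120000 × 1001/500 = 240240.

240240 frames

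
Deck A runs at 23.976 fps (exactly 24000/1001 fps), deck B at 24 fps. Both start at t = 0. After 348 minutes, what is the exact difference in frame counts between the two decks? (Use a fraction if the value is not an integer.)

501120/1001 frames

348 min = 20880 s.
A emits 24000/1001 × 20880 = 501120000/1001 frames; B emits 24 × 20880 = 501120.
Difference = 501120/1001 frames (≈ 500.6194); B is ahead of A.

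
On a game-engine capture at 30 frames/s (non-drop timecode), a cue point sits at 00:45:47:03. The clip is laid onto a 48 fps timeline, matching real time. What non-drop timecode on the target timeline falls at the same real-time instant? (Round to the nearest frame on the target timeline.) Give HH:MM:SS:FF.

Source frame index: (0×3600 + 45×60 + 47) × 30 + 3 = 82413.
Real time: 82413 / (30) = 27471/10 s.
Target frame: (27471/10) × (48) = 659304/5 ≈ 131860.800 → 131861.
At 48 labels/s: frame 131861 → 00:45:47:05.

00:45:47:05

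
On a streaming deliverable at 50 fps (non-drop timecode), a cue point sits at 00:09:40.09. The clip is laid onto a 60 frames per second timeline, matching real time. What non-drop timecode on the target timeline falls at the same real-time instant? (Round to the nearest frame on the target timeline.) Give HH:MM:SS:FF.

Source frame index: (0×3600 + 9×60 + 40) × 50 + 9 = 29009.
Real time: 29009 / (50) = 29009/50 s.
Target frame: (29009/50) × (60) = 174054/5 ≈ 34810.800 → 34811.
At 60 labels/s: frame 34811 → 00:09:40:11.

00:09:40:11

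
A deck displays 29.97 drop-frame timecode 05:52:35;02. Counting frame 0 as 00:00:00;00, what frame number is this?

Complete 10-minute blocks: 35, each 17982 frames → 629370.
Remaining 2 whole minutes in the current block: 1800 + 1 × 1798 = 3598 frames.
Within the current minute: 35 × 30 + 2 − 2 = 1050 (labels ;00/;01 skipped at this minute). Total = 629370 + 3598 + 1050 = 634018.

634018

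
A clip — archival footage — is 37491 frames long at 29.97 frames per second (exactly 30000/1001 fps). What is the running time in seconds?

Running time = 37491 / (30000/1001) = 1250.9497 s.

1250.9497 seconds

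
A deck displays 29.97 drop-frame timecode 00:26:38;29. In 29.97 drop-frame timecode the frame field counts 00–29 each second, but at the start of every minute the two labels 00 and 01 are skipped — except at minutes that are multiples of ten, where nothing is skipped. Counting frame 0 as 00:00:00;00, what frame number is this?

47921

As if non-drop at 30 labels/s: (0 × 3600 + 26 × 60 + 38) × 30 + 29 = 47969.
Minute boundaries passed: 26; those not divisible by 10: 26 − 2 = 24; dropped labels = 2 × 24 = 48.
Actual frame index = 47969 − 48 = 47921.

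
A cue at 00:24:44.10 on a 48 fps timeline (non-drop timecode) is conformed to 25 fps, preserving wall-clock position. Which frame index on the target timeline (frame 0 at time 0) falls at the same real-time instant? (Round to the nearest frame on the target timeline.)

frame 37105

Source frame index: (0×3600 + 24×60 + 44) × 48 + 10 = 71242.
Real time: 71242 / (48) = 35621/24 s.
Target frame: (35621/24) × (25) = 890525/24 ≈ 37105.208 → 37105.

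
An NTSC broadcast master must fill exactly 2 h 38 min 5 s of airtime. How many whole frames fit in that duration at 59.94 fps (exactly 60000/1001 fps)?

568531 frames

2 h 38 min 5 s = 9485 s.
Frames = 9485 × 60000/1001 = 81300000/143 ≈ 568531.4685.
Complete frames: 568531.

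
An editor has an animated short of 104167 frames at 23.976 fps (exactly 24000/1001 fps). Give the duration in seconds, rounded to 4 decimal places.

4344.6320 seconds

Running time = 104167 × 1001/24000 = 104271167/24000 s ≈ 4344.6320 s.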